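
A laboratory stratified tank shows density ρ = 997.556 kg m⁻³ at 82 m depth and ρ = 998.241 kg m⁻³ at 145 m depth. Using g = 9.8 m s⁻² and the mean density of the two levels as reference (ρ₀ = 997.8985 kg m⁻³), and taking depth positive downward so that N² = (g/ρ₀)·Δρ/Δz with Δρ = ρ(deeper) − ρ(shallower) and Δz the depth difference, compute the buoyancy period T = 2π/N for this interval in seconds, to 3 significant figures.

Δρ = 998.241 − 997.556 = 0.685 kg m⁻³ over Δz = 145 − 82 = 63 m.
N² = (9.8/997.8985) × (0.685/63) = 1.0678 × 10⁻⁴ s⁻².
N = √(1.0678 × 10⁻⁴) = 0.010333 rad s⁻¹, so T = 2π/N = 608.07 s ≈ 608 s.
Since Δρ > 0 the layer is stably stratified.

608 s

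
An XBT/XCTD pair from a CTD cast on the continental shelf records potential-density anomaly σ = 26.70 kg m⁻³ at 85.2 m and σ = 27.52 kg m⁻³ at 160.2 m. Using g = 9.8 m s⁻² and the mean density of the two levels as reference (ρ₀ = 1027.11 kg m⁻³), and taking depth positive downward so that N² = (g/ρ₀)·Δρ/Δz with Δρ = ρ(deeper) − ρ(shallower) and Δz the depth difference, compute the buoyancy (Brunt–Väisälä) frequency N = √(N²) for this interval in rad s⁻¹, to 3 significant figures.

0.0102 rad s⁻¹

Δρ = 1027.52 − 1026.70 = 0.82 kg m⁻³ over Δz = 160.2 − 85.2 = 75 m.
N² = (9.8/1027.11) × (0.82/75) = 1.0432 × 10⁻⁴ s⁻².
N = √(1.0432 × 10⁻⁴) = 0.010214 rad s⁻¹ ≈ 0.0102 rad s⁻¹.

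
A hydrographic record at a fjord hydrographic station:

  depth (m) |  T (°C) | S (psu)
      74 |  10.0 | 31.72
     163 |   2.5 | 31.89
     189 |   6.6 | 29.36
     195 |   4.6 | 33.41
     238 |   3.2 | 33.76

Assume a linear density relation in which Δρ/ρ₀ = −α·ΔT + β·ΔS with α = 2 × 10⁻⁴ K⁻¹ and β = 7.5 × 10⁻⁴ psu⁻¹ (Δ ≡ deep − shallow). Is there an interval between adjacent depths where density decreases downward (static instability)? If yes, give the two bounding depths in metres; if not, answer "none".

163–189 m

Evaluate Δρ/ρ₀ = −αΔT + βΔS across each adjacent pair:
  74–163 m: −αΔT+βΔS = −(2 × 10⁻⁴)(-7.5)+(7.5 × 10⁻⁴)(+0.17) = 1.6 × 10⁻³ → stable
  163–189 m: −αΔT+βΔS = −(2 × 10⁻⁴)(+4.1)+(7.5 × 10⁻⁴)(-2.53) = -2.7 × 10⁻³ → UNSTABLE
  189–195 m: −αΔT+βΔS = −(2 × 10⁻⁴)(-2.0)+(7.5 × 10⁻⁴)(+4.05) = 3.4 × 10⁻³ → stable
  195–238 m: −αΔT+βΔS = −(2 × 10⁻⁴)(-1.4)+(7.5 × 10⁻⁴)(+0.35) = 5.4 × 10⁻⁴ → stable
The 163–189 m interval has Δρ < 0: lighter water underlies denser water.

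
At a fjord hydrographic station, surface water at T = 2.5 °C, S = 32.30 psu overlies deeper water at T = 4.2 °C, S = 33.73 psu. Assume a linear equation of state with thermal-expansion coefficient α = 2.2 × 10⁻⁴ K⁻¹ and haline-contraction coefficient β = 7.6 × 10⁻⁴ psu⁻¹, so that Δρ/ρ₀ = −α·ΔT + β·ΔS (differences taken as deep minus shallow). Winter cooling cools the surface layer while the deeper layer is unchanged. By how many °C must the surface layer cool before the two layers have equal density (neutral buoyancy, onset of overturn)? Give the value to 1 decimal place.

Neutral buoyancy requires Δρ = 0, i.e. −α(T_deep − T_surf′) + β(S_deep − S_surf) = 0.
T_surf′ = T_deep − (β/α)·ΔS = 4.2 − (7.6 × 10⁻⁴/2.2 × 10⁻⁴)·(+1.43) = -0.740 °C.
Cooling required: 2.5 − (-0.740) = 3.240 °C.

3.2 °C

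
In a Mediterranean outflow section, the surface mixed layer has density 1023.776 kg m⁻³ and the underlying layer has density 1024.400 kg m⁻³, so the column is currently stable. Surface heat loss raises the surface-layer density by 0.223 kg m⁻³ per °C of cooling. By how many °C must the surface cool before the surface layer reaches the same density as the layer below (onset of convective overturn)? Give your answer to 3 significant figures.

2.80 °C

Density deficit of the surface layer: 1024.400 − 1023.776 = 0.624 kg m⁻³.
Required change = 0.624 / 0.223 = 2.80 °C.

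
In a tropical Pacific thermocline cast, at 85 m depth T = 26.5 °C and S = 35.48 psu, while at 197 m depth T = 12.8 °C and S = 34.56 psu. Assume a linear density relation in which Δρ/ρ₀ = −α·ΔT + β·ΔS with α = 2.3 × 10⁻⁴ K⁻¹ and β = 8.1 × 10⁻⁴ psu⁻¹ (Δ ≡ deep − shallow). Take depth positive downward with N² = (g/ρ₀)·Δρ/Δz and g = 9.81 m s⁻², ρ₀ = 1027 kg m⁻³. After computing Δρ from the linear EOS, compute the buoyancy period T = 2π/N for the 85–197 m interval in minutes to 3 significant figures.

7.21 min

ΔT = -13.7 K, ΔS = -0.92 psu (deep − shallow).
Δρ/ρ₀ = −αΔT + βΔS = 3.151 × 10⁻³ − 7.452 × 10⁻⁴ = 2.4058 × 10⁻³, so Δρ ≈ 2.471 kg m⁻³.
N² = (g/ρ₀)·Δρ/Δz = g·(Δρ/ρ₀)/Δz = 9.81 × 2.4058 × 10⁻³ / 112 = 2.1072 × 10⁻⁴ s⁻².
N = √(2.1072 × 10⁻⁴) = 0.014516 rad s⁻¹ → T = 2π/N = 432.85 s = 7.2142 min ≈ 7.21 min.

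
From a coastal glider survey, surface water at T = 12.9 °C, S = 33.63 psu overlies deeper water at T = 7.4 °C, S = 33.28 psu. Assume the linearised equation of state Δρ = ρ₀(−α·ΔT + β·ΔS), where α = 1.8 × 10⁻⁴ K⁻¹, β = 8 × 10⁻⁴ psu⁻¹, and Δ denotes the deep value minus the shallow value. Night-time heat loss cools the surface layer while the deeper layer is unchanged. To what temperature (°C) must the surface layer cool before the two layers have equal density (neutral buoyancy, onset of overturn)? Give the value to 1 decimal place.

Neutral buoyancy requires Δρ = 0, i.e. −α(T_deep − T_surf′) + β(S_deep − S_surf) = 0.
T_surf′ = T_deep − (β/α)·ΔS = 7.4 − (8 × 10⁻⁴/1.8 × 10⁻⁴)·(-0.35) = 8.956 °C.
Cooling required: 12.9 − (8.956) = 3.944 °C.

9.0 °C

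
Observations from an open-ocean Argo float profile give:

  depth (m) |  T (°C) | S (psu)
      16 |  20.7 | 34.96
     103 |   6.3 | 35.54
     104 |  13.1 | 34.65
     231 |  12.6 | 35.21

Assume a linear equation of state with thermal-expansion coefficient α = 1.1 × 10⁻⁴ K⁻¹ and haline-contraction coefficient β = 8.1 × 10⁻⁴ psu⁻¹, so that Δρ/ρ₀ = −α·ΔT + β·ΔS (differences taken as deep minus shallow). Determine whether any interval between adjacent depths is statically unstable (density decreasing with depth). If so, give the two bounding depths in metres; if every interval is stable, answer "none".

Evaluate Δρ/ρ₀ = −αΔT + βΔS across each adjacent pair:
  16–103 m: −αΔT+βΔS = −(1.1 × 10⁻⁴)(-14.4)+(8.1 × 10⁻⁴)(+0.58) = 2.1 × 10⁻³ → stable
  103–104 m: −αΔT+βΔS = −(1.1 × 10⁻⁴)(+6.8)+(8.1 × 10⁻⁴)(-0.89) = -1.5 × 10⁻³ → UNSTABLE
  104–231 m: −αΔT+βΔS = −(1.1 × 10⁻⁴)(-0.5)+(8.1 × 10⁻⁴)(+0.56) = 5.1 × 10⁻⁴ → stable
The 103–104 m interval has Δρ < 0: lighter water underlies denser water.

103–104 m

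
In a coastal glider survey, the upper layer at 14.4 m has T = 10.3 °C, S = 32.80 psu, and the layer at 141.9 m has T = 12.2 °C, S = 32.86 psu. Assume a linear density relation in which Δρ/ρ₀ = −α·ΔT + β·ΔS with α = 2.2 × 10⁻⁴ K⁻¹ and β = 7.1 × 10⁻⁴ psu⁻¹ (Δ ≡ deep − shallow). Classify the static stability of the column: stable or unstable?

ΔT = 12.2 − 10.3 = +1.9 K and ΔS = 32.86 − 32.80 = +0.06 psu (deep − shallow).
−αΔT = -4.18 × 10⁻⁴; βΔS = 4.26 × 10⁻⁵; sum Δρ/ρ₀ = -3.754 × 10⁻⁴.
Δρ/ρ₀ < 0, so Δρ < 0: deeper water is lighter → statically unstable; the column would overturn.

unstable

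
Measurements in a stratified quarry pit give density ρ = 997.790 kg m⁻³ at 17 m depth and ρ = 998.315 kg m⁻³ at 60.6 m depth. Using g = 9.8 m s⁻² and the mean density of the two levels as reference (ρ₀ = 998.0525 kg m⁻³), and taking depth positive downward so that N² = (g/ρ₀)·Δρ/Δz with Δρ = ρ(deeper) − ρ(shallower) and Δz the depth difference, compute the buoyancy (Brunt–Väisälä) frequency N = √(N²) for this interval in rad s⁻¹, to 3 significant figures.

Δρ = 998.315 − 997.790 = 0.525 kg m⁻³ over Δz = 60.6 − 17 = 43.6 m.
N² = (9.8/998.0525) × (0.525/43.6) = 1.1823 × 10⁻⁴ s⁻².
N = √(1.1823 × 10⁻⁴) = 0.010873 rad s⁻¹ ≈ 0.0109 rad s⁻¹.

0.0109 rad s⁻¹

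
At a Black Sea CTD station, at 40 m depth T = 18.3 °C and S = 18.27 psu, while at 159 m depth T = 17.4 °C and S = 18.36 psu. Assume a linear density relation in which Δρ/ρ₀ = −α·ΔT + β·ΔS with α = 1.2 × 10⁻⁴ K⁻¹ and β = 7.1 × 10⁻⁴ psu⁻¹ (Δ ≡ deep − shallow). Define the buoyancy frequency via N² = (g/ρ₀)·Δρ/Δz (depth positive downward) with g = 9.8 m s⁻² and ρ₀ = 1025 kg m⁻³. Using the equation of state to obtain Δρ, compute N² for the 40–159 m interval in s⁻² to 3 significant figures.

1.42 × 10⁻⁵ s⁻²

ΔT = -0.9 K, ΔS = +0.09 psu (deep − shallow).
Δρ/ρ₀ = −αΔT + βΔS = 1.08 × 10⁻⁴ + 6.39 × 10⁻⁵ = 1.719 × 10⁻⁴, so Δρ ≈ 0.1762 kg m⁻³.
N² = (g/ρ₀)·Δρ/Δz = g·(Δρ/ρ₀)/Δz = 9.8 × 1.719 × 10⁻⁴ / 119 = 1.4156 × 10⁻⁵ s⁻² ≈ 1.42 × 10⁻⁵ s⁻².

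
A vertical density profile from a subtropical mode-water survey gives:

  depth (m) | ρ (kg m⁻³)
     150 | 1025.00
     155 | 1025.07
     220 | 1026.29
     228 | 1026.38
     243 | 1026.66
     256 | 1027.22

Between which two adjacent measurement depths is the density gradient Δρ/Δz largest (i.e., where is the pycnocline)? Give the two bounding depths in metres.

243–256 m

Compute the density gradient over each adjacent pair:
  150–155 m: Δρ/Δz = 0.07/5 = 0.014 kg m⁻⁴
  155–220 m: Δρ/Δz = 1.22/65 = 0.019 kg m⁻⁴
  220–228 m: Δρ/Δz = 0.09/8 = 0.011 kg m⁻⁴
  228–243 m: Δρ/Δz = 0.28/15 = 0.019 kg m⁻⁴
  243–256 m: Δρ/Δz = 0.56/13 = 0.043 kg m⁻⁴
The largest gradient is in the 243–256 m interval — the pycnocline.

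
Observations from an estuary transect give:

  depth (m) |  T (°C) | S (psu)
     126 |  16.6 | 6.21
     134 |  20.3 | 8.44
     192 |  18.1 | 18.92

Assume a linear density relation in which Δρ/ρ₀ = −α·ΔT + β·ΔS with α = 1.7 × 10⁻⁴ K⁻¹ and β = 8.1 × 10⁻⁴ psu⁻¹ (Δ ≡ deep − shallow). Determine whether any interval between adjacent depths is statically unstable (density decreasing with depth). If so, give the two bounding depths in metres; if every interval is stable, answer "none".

none

Evaluate Δρ/ρ₀ = −αΔT + βΔS across each adjacent pair:
  126–134 m: −αΔT+βΔS = −(1.7 × 10⁻⁴)(+3.7)+(8.1 × 10⁻⁴)(+2.23) = 1.2 × 10⁻³ → stable
  134–192 m: −αΔT+βΔS = −(1.7 × 10⁻⁴)(-2.2)+(8.1 × 10⁻⁴)(+10.48) = 8.9 × 10⁻³ → stable
Every interval has Δρ > 0: the column is stably stratified throughout.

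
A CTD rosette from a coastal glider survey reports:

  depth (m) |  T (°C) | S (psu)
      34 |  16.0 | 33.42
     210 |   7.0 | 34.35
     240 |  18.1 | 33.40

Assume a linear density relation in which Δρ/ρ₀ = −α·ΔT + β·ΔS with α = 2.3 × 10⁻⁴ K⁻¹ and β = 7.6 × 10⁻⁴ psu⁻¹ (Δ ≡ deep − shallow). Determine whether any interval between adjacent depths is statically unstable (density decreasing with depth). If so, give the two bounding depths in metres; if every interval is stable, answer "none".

210–240 m

Evaluate Δρ/ρ₀ = −αΔT + βΔS across each adjacent pair:
  34–210 m: −αΔT+βΔS = −(2.3 × 10⁻⁴)(-9.0)+(7.6 × 10⁻⁴)(+0.93) = 2.8 × 10⁻³ → stable
  210–240 m: −αΔT+βΔS = −(2.3 × 10⁻⁴)(+11.1)+(7.6 × 10⁻⁴)(-0.95) = -3.3 × 10⁻³ → UNSTABLE
The 210–240 m interval has Δρ < 0: lighter water underlies denser water.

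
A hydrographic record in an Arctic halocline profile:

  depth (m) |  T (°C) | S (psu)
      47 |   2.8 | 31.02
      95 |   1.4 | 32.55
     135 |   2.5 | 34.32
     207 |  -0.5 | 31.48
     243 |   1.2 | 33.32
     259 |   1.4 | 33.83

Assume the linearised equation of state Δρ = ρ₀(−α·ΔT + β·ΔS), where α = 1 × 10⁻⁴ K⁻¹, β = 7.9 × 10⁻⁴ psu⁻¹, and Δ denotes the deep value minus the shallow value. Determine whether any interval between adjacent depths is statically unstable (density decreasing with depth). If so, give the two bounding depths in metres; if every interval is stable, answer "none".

Evaluate Δρ/ρ₀ = −αΔT + βΔS across each adjacent pair:
  47–95 m: −αΔT+βΔS = −(1 × 10⁻⁴)(-1.4)+(7.9 × 10⁻⁴)(+1.53) = 1.3 × 10⁻³ → stable
  95–135 m: −αΔT+βΔS = −(1 × 10⁻⁴)(+1.1)+(7.9 × 10⁻⁴)(+1.77) = 1.3 × 10⁻³ → stable
  135–207 m: −αΔT+βΔS = −(1 × 10⁻⁴)(-3.0)+(7.9 × 10⁻⁴)(-2.84) = -1.9 × 10⁻³ → UNSTABLE
  207–243 m: −αΔT+βΔS = −(1 × 10⁻⁴)(+1.7)+(7.9 × 10⁻⁴)(+1.84) = 1.3 × 10⁻³ → stable
  243–259 m: −αΔT+βΔS = −(1 × 10⁻⁴)(+0.2)+(7.9 × 10⁻⁴)(+0.51) = 3.8 × 10⁻⁴ → stable
The 135–207 m interval has Δρ < 0: lighter water underlies denser water.

135–207 m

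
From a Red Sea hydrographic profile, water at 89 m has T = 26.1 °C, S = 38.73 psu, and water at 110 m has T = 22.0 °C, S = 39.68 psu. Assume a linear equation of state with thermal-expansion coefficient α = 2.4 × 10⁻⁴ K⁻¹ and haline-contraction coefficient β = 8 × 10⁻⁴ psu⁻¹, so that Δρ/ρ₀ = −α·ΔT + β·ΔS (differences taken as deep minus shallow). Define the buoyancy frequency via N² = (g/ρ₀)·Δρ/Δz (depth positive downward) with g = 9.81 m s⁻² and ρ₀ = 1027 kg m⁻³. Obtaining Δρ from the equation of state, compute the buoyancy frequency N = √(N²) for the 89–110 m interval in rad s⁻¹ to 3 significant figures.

0.0285 rad s⁻¹

ΔT = -4.1 K, ΔS = +0.95 psu (deep − shallow).
Δρ/ρ₀ = −αΔT + βΔS = 9.84 × 10⁻⁴ + 7.60 × 10⁻⁴ = 1.744 × 10⁻³, so Δρ ≈ 1.791 kg m⁻³.
N² = (g/ρ₀)·Δρ/Δz = g·(Δρ/ρ₀)/Δz = 9.81 × 1.744 × 10⁻³ / 21 = 8.1470 × 10⁻⁴ s⁻².
N = √(8.1470 × 10⁻⁴) = 0.028543 rad s⁻¹ ≈ 0.0285 rad s⁻¹.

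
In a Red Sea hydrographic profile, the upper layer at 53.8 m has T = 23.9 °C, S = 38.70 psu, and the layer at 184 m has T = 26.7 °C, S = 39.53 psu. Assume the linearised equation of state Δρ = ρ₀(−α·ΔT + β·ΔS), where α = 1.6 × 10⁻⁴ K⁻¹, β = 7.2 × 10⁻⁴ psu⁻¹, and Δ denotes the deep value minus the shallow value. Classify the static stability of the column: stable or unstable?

ΔT = 26.7 − 23.9 = +2.8 K and ΔS = 39.53 − 38.70 = +0.83 psu (deep − shallow).
−αΔT = -4.48 × 10⁻⁴; βΔS = 5.976 × 10⁻⁴; sum Δρ/ρ₀ = 1.496 × 10⁻⁴.
Δρ/ρ₀ > 0, so Δρ > 0: deeper water is denser → statically stable.

stable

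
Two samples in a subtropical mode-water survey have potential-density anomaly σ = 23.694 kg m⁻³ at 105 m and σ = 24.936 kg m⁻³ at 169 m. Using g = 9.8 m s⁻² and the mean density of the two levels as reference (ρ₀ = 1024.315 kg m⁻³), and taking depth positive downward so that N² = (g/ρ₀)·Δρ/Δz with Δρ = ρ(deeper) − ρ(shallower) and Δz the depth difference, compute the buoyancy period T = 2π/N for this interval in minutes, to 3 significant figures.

7.69 min

Δρ = 1024.936 − 1023.694 = 1.242 kg m⁻³ over Δz = 169 − 105 = 64 m.
N² = (9.8/1024.315) × (1.242/64) = 1.8567 × 10⁻⁴ s⁻².
N = √(1.8567 × 10⁻⁴) = 0.013626 rad s⁻¹, so T = 2π/N = 461.12 s = 7.6853 min ≈ 7.69 min.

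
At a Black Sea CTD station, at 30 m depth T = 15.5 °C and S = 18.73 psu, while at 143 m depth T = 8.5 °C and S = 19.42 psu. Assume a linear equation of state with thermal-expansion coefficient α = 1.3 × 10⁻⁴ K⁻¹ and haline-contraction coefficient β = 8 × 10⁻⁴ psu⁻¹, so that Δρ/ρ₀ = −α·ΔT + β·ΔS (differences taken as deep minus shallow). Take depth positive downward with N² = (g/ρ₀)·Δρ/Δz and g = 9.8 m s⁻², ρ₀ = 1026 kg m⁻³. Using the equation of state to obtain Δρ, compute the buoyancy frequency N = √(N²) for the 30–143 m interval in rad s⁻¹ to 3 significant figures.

ΔT = -7.0 K, ΔS = +0.69 psu (deep − shallow).
Δρ/ρ₀ = −αΔT + βΔS = 9.10 × 10⁻⁴ + 5.52 × 10⁻⁴ = 1.462 × 10⁻³, so Δρ ≈ 1.500 kg m⁻³.
N² = (g/ρ₀)·Δρ/Δz = g·(Δρ/ρ₀)/Δz = 9.8 × 1.462 × 10⁻³ / 113 = 1.2679 × 10⁻⁴ s⁻².
N = √(1.2679 × 10⁻⁴) = 0.011260 rad s⁻¹ ≈ 0.0113 rad s⁻¹.

0.0113 rad s⁻¹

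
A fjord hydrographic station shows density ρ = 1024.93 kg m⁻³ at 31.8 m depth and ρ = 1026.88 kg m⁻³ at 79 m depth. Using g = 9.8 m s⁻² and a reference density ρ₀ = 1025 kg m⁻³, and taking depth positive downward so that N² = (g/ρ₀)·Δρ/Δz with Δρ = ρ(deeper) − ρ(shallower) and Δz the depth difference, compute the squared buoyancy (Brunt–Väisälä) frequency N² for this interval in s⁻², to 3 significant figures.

3.95 × 10⁻⁴ s⁻²

Δρ = 1026.88 − 1024.93 = 1.95 kg m⁻³ over Δz = 79 − 31.8 = 47.2 m.
N² = (9.8/1025) × (1.95/47.2) = 3.9500 × 10⁻⁴ s⁻² ≈ 3.95 × 10⁻⁴ s⁻².
N² > 0, so the interval is statically stable.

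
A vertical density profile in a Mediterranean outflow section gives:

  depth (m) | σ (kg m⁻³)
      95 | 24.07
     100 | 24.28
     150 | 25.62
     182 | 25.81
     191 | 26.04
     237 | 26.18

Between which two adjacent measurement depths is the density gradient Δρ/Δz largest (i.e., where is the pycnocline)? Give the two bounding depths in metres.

95–100 m

Compute the density gradient over each adjacent pair:
  95–100 m: Δρ/Δz = 0.21/5 = 0.042 kg m⁻⁴
  100–150 m: Δρ/Δz = 1.34/50 = 0.027 kg m⁻⁴
  150–182 m: Δρ/Δz = 0.19/32 = 5.9 × 10⁻³ kg m⁻⁴
  182–191 m: Δρ/Δz = 0.23/9 = 0.026 kg m⁻⁴
  191–237 m: Δρ/Δz = 0.14/46 = 3.0 × 10⁻³ kg m⁻⁴
The largest gradient is in the 95–100 m interval — the pycnocline.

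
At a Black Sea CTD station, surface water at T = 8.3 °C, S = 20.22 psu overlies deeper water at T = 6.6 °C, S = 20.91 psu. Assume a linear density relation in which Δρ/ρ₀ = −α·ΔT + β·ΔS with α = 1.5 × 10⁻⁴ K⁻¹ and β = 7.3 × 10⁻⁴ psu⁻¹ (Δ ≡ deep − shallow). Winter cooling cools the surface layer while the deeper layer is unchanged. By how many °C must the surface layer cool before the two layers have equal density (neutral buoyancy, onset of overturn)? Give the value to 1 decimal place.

5.1 °C

Neutral buoyancy requires Δρ = 0, i.e. −α(T_deep − T_surf′) + β(S_deep − S_surf) = 0.
T_surf′ = T_deep − (β/α)·ΔS = 6.6 − (7.3 × 10⁻⁴/1.5 × 10⁻⁴)·(+0.69) = 3.242 °C.
Cooling required: 8.3 − (3.242) = 5.058 °C.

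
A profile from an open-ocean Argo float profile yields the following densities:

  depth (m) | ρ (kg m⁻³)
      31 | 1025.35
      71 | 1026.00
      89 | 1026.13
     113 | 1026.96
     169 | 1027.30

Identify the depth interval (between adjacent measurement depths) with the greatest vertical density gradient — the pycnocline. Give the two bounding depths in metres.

89–113 m

Compute the density gradient over each adjacent pair:
  31–71 m: Δρ/Δz = 0.65/40 = 0.016 kg m⁻⁴
  71–89 m: Δρ/Δz = 0.13/18 = 7.2 × 10⁻³ kg m⁻⁴
  89–113 m: Δρ/Δz = 0.83/24 = 0.035 kg m⁻⁴
  113–169 m: Δρ/Δz = 0.34/56 = 6.1 × 10⁻³ kg m⁻⁴
The largest gradient is in the 89–113 m interval — the pycnocline.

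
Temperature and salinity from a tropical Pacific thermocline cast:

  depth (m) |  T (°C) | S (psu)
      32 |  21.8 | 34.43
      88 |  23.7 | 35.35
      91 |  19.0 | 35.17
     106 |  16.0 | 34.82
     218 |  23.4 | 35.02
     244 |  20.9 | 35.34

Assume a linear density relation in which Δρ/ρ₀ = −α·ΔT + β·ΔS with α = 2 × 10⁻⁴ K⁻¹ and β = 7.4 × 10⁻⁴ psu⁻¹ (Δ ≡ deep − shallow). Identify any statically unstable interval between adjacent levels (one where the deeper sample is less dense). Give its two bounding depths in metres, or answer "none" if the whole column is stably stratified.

Evaluate Δρ/ρ₀ = −αΔT + βΔS across each adjacent pair:
  32–88 m: −αΔT+βΔS = −(2 × 10⁻⁴)(+1.9)+(7.4 × 10⁻⁴)(+0.92) = 3.0 × 10⁻⁴ → stable
  88–91 m: −αΔT+βΔS = −(2 × 10⁻⁴)(-4.7)+(7.4 × 10⁻⁴)(-0.18) = 8.1 × 10⁻⁴ → stable
  91–106 m: −αΔT+βΔS = −(2 × 10⁻⁴)(-3.0)+(7.4 × 10⁻⁴)(-0.35) = 3.4 × 10⁻⁴ → stable
  106–218 m: −αΔT+βΔS = −(2 × 10⁻⁴)(+7.4)+(7.4 × 10⁻⁴)(+0.20) = -1.3 × 10⁻³ → UNSTABLE
  218–244 m: −αΔT+βΔS = −(2 × 10⁻⁴)(-2.5)+(7.4 × 10⁻⁴)(+0.32) = 7.4 × 10⁻⁴ → stable
The 106–218 m interval has Δρ < 0: lighter water underlies denser water.

106–218 m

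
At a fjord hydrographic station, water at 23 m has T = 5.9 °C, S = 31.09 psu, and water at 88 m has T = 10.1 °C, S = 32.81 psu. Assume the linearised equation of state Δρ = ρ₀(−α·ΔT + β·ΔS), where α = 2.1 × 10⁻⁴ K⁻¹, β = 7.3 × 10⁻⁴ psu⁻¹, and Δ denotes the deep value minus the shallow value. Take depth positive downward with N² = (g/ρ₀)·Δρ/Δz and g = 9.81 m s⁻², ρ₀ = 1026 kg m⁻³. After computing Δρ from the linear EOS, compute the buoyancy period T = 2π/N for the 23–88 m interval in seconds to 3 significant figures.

ΔT = +4.2 K, ΔS = +1.72 psu (deep − shallow).
Δρ/ρ₀ = −αΔT + βΔS = -8.82 × 10⁻⁴ + 1.2556 × 10⁻³ = 3.736 × 10⁻⁴, so Δρ ≈ 0.3833 kg m⁻³.
N² = (g/ρ₀)·Δρ/Δz = g·(Δρ/ρ₀)/Δz = 9.81 × 3.736 × 10⁻⁴ / 65 = 5.6385 × 10⁻⁵ s⁻².
N = √(5.6385 × 10⁻⁵) = 7.5090 × 10⁻³ rad s⁻¹ → T = 2π/N = 836.75 s ≈ 837 s.

837 s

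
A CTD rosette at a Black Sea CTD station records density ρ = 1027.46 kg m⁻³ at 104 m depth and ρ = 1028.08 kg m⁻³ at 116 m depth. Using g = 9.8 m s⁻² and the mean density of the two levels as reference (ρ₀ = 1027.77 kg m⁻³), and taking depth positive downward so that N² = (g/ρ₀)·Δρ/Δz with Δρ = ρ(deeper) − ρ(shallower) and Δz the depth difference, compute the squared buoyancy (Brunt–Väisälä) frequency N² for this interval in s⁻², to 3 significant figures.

4.93 × 10⁻⁴ s⁻²

Δρ = 1028.08 − 1027.46 = 0.62 kg m⁻³ over Δz = 116 − 104 = 12 m.
N² = (9.8/1027.77) × (0.62/12) = 4.9265 × 10⁻⁴ s⁻² ≈ 4.93 × 10⁻⁴ s⁻².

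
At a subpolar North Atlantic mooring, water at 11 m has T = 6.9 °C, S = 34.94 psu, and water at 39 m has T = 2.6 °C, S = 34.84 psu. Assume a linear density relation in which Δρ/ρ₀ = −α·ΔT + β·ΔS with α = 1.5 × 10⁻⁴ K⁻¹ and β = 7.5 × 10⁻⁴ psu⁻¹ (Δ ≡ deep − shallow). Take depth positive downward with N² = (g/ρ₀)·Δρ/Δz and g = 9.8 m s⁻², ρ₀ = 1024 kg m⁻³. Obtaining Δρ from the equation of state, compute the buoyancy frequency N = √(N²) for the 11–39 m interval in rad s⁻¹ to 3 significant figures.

0.0141 rad s⁻¹

ΔT = -4.3 K, ΔS = -0.10 psu (deep − shallow).
Δρ/ρ₀ = −αΔT + βΔS = 6.45 × 10⁻⁴ − 7.50 × 10⁻⁵ = 5.70 × 10⁻⁴, so Δρ ≈ 0.5837 kg m⁻³.
N² = (g/ρ₀)·Δρ/Δz = g·(Δρ/ρ₀)/Δz = 9.8 × 5.70 × 10⁻⁴ / 28 = 1.9950 × 10⁻⁴ s⁻².
N = √(1.9950 × 10⁻⁴) = 0.014124 rad s⁻¹ ≈ 0.0141 rad s⁻¹.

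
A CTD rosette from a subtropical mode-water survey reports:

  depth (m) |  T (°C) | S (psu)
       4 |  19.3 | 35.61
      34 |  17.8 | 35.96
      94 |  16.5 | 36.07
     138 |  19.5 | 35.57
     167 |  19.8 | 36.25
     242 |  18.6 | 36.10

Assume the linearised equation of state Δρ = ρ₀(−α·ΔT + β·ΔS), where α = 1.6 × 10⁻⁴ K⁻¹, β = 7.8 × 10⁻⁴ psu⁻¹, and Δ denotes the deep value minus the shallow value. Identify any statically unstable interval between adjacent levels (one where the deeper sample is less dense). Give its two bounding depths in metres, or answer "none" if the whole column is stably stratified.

Evaluate Δρ/ρ₀ = −αΔT + βΔS across each adjacent pair:
  4–34 m: −αΔT+βΔS = −(1.6 × 10⁻⁴)(-1.5)+(7.8 × 10⁻⁴)(+0.35) = 5.1 × 10⁻⁴ → stable
  34–94 m: −αΔT+βΔS = −(1.6 × 10⁻⁴)(-1.3)+(7.8 × 10⁻⁴)(+0.11) = 2.9 × 10⁻⁴ → stable
  94–138 m: −αΔT+βΔS = −(1.6 × 10⁻⁴)(+3.0)+(7.8 × 10⁻⁴)(-0.50) = -8.7 × 10⁻⁴ → UNSTABLE
  138–167 m: −αΔT+βΔS = −(1.6 × 10⁻⁴)(+0.3)+(7.8 × 10⁻⁴)(+0.68) = 4.8 × 10⁻⁴ → stable
  167–242 m: −αΔT+βΔS = −(1.6 × 10⁻⁴)(-1.2)+(7.8 × 10⁻⁴)(-0.15) = 7.5 × 10⁻⁵ → stable
The 94–138 m interval has Δρ < 0: lighter water underlies denser water.

94–138 m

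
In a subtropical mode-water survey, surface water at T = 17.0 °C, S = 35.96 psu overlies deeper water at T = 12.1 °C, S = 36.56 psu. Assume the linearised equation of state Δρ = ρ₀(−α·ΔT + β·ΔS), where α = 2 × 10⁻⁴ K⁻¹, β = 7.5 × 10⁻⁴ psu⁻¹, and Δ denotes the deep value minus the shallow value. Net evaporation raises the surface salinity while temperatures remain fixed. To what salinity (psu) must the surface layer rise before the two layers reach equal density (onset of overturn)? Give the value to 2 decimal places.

37.87 psu

Neutral buoyancy requires −α(T_deep − T_surf) + β(S_deep − S_surf′) = 0.
S_surf′ = S_deep − (α/β)·ΔT = 36.56 − (2 × 10⁻⁴/7.5 × 10⁻⁴)·(-4.9) = 37.8667 psu.
Increase required: 37.8667 − 35.96 = 1.9067 psu.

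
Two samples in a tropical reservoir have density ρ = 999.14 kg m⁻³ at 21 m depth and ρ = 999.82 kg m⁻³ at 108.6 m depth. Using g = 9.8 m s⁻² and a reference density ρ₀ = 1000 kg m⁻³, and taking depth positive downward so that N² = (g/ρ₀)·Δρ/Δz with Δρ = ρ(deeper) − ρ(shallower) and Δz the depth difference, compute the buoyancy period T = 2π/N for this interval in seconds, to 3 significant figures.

Δρ = 999.82 − 999.14 = 0.68 kg m⁻³ over Δz = 108.6 − 21 = 87.6 m.
N² = (9.8/1000) × (0.68/87.6) = 7.6073 × 10⁻⁵ s⁻².
N = √(7.6073 × 10⁻⁵) = 8.7220 × 10⁻³ rad s⁻¹, so T = 2π/N = 720.38 s ≈ 720 s.

720 s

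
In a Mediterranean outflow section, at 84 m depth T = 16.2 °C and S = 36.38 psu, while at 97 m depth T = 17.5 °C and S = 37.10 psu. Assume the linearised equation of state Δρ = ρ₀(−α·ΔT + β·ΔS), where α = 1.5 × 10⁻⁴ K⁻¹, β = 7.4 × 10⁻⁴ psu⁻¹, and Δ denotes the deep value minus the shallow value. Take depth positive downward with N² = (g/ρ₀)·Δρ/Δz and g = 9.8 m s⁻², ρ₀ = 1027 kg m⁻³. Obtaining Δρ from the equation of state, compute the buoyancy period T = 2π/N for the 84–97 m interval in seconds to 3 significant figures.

394 s

ΔT = +1.3 K, ΔS = +0.72 psu (deep − shallow).
Δρ/ρ₀ = −αΔT + βΔS = -1.95 × 10⁻⁴ + 5.328 × 10⁻⁴ = 3.378 × 10⁻⁴, so Δρ ≈ 0.3469 kg m⁻³.
N² = (g/ρ₀)·Δρ/Δz = g·(Δρ/ρ₀)/Δz = 9.8 × 3.378 × 10⁻⁴ / 13 = 2.5465 × 10⁻⁴ s⁻².
N = √(2.5465 × 10⁻⁴) = 0.015958 rad s⁻¹ → T = 2π/N = 393.73 s ≈ 394 s.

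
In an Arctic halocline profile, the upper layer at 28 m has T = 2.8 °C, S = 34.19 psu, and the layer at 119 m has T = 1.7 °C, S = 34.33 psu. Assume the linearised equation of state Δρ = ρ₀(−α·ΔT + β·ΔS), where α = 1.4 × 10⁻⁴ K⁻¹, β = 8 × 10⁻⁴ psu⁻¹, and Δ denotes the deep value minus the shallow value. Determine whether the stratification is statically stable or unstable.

ΔT = 1.7 − 2.8 = -1.1 K and ΔS = 34.33 − 34.19 = +0.14 psu (deep − shallow).
−αΔT = 1.54 × 10⁻⁴; βΔS = 1.12 × 10⁻⁴; sum Δρ/ρ₀ = 2.66 × 10⁻⁴.
Δρ/ρ₀ > 0, so Δρ > 0: deeper water is denser → statically stable.

stable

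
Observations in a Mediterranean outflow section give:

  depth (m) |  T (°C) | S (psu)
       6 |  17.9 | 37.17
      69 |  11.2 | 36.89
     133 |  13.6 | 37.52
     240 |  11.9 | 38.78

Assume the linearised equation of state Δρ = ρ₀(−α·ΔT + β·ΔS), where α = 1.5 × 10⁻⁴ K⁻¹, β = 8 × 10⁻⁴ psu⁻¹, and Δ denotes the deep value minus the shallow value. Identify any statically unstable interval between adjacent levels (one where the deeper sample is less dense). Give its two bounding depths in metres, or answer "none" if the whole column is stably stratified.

none

Evaluate Δρ/ρ₀ = −αΔT + βΔS across each adjacent pair:
  6–69 m: −αΔT+βΔS = −(1.5 × 10⁻⁴)(-6.7)+(8 × 10⁻⁴)(-0.28) = 7.8 × 10⁻⁴ → stable
  69–133 m: −αΔT+βΔS = −(1.5 × 10⁻⁴)(+2.4)+(8 × 10⁻⁴)(+0.63) = 1.4 × 10⁻⁴ → stable
  133–240 m: −αΔT+βΔS = −(1.5 × 10⁻⁴)(-1.7)+(8 × 10⁻⁴)(+1.26) = 1.3 × 10⁻³ → stable
Every interval has Δρ > 0: the column is stably stratified throughout.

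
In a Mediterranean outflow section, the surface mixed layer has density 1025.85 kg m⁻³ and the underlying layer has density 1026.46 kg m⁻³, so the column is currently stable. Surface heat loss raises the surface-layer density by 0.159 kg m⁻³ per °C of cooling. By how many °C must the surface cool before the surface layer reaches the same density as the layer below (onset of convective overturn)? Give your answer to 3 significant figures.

3.84 °C

Density deficit of the surface layer: 1026.46 − 1025.85 = 0.61 kg m⁻³.
Required change = 0.61 / 0.159 = 3.84 °C.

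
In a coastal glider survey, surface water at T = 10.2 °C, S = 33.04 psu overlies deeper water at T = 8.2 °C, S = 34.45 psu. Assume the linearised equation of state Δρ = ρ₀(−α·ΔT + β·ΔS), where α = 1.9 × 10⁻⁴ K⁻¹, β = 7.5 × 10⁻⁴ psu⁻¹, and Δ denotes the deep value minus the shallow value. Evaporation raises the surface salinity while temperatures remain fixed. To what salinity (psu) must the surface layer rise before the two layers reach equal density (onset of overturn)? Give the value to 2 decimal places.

Neutral buoyancy requires −α(T_deep − T_surf) + β(S_deep − S_surf′) = 0.
S_surf′ = S_deep − (α/β)·ΔT = 34.45 − (1.9 × 10⁻⁴/7.5 × 10⁻⁴)·(-2.0) = 34.9567 psu.
Increase required: 34.9567 − 33.04 = 1.9167 psu.

34.96 psu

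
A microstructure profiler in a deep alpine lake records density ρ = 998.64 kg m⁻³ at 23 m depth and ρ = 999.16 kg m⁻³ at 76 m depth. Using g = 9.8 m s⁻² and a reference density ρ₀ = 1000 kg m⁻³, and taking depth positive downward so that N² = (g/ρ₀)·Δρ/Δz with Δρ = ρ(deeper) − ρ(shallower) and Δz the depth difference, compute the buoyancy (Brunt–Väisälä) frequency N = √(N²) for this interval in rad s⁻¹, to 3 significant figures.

9.81 × 10⁻³ rad s⁻¹

Δρ = 999.16 − 998.64 = 0.52 kg m⁻³ over Δz = 76 − 23 = 53 m.
N² = (9.8/1000) × (0.52/53) = 9.6151 × 10⁻⁵ s⁻².
N = √(9.6151 × 10⁻⁵) = 9.8057 × 10⁻³ rad s⁻¹ ≈ 9.81 × 10⁻³ rad s⁻¹.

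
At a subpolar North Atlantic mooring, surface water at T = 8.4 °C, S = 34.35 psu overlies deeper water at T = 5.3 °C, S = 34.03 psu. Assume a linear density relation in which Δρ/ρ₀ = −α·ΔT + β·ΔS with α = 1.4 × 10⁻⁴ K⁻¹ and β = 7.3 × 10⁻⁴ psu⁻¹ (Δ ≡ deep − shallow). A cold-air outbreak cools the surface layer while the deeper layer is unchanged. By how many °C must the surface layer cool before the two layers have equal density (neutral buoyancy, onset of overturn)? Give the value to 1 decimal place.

Neutral buoyancy requires Δρ = 0, i.e. −α(T_deep − T_surf′) + β(S_deep − S_surf) = 0.
T_surf′ = T_deep − (β/α)·ΔS = 5.3 − (7.3 × 10⁻⁴/1.4 × 10⁻⁴)·(-0.32) = 6.969 °C.
Cooling required: 8.4 − (6.969) = 1.431 °C.

1.4 °C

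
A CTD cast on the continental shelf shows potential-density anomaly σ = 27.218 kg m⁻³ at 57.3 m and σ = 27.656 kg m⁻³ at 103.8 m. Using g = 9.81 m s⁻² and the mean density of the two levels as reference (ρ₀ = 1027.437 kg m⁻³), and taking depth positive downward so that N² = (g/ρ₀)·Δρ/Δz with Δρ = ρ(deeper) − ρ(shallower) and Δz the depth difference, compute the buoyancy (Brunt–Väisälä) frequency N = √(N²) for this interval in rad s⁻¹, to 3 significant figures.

Δρ = 1027.656 − 1027.218 = 0.438 kg m⁻³ over Δz = 103.8 − 57.3 = 46.5 m.
N² = (9.81/1027.437) × (0.438/46.5) = 8.9936 × 10⁻⁵ s⁻².
N = √(8.9936 × 10⁻⁵) = 9.4835 × 10⁻³ rad s⁻¹ ≈ 9.48 × 10⁻³ rad s⁻¹.

9.48 × 10⁻³ rad s⁻¹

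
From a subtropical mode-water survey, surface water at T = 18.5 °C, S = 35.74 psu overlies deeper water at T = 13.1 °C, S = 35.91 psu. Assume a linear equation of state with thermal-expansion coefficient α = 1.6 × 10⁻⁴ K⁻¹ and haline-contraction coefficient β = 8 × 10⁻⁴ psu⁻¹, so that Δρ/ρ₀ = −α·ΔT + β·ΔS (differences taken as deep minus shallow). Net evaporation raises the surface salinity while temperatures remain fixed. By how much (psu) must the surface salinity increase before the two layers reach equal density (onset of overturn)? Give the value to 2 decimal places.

1.25 psu

Neutral buoyancy requires −α(T_deep − T_surf) + β(S_deep − S_surf′) = 0.
S_surf′ = S_deep − (α/β)·ΔT = 35.91 − (1.6 × 10⁻⁴/8 × 10⁻⁴)·(-5.4) = 36.9900 psu.
Increase required: 36.9900 − 35.74 = 1.2500 psu.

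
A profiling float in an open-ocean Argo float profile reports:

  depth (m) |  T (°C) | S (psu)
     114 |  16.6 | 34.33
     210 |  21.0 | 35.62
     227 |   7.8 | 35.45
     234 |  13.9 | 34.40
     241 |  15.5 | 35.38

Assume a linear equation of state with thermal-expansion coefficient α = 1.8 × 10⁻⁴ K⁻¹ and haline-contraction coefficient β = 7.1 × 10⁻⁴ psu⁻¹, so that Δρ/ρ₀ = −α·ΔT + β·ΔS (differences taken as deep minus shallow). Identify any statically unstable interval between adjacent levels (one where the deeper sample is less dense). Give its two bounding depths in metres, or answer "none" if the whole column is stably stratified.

227–234 m

Evaluate Δρ/ρ₀ = −αΔT + βΔS across each adjacent pair:
  114–210 m: −αΔT+βΔS = −(1.8 × 10⁻⁴)(+4.4)+(7.1 × 10⁻⁴)(+1.29) = 1.2 × 10⁻⁴ → stable
  210–227 m: −αΔT+βΔS = −(1.8 × 10⁻⁴)(-13.2)+(7.1 × 10⁻⁴)(-0.17) = 2.3 × 10⁻³ → stable
  227–234 m: −αΔT+βΔS = −(1.8 × 10⁻⁴)(+6.1)+(7.1 × 10⁻⁴)(-1.05) = -1.8 × 10⁻³ → UNSTABLE
  234–241 m: −αΔT+βΔS = −(1.8 × 10⁻⁴)(+1.6)+(7.1 × 10⁻⁴)(+0.98) = 4.1 × 10⁻⁴ → stable
The 227–234 m interval has Δρ < 0: lighter water underlies denser water.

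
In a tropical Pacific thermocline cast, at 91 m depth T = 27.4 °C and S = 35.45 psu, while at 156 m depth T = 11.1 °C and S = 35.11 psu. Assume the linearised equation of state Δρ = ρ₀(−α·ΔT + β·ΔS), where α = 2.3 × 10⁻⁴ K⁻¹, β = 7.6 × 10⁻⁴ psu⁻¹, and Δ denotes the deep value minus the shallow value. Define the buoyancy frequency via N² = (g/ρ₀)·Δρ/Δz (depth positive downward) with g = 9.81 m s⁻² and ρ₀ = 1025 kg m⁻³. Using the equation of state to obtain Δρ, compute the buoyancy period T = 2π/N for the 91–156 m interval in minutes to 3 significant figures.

4.56 min

ΔT = -16.3 K, ΔS = -0.34 psu (deep − shallow).
Δρ/ρ₀ = −αΔT + βΔS = 3.749 × 10⁻³ − 2.584 × 10⁻⁴ = 3.4906 × 10⁻³, so Δρ ≈ 3.578 kg m⁻³.
N² = (g/ρ₀)·Δρ/Δz = g·(Δρ/ρ₀)/Δz = 9.81 × 3.4906 × 10⁻³ / 65 = 5.2681 × 10⁻⁴ s⁻².
N = √(5.2681 × 10⁻⁴) = 0.022952 rad s⁻¹ → T = 2π/N = 273.75 s = 4.5625 min ≈ 4.56 min.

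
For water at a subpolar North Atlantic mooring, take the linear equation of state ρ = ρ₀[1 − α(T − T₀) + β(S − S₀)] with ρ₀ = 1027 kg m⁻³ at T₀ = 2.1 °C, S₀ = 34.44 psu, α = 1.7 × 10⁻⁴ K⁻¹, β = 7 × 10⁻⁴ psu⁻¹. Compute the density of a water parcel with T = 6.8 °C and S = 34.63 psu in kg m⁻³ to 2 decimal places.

1026.32 kg m⁻³

T − T₀ = +4.7 K, S − S₀ = +0.19 psu.
Bracket = 1 − α·(+4.7) + β·(+0.19) = 1 + (-6.66 × 10⁻⁴) = 0.9993340.
ρ = 1027 × 0.9993340 = 1026.32 kg m⁻³.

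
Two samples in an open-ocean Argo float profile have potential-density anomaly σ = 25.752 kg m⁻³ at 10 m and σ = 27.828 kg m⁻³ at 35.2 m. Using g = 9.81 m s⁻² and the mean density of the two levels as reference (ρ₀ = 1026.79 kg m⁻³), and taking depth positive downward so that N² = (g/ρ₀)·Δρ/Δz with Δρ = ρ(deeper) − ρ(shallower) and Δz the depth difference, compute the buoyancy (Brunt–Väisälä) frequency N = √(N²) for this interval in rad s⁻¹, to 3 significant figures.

Δρ = 1027.828 − 1025.752 = 2.076 kg m⁻³ over Δz = 35.2 − 10 = 25.2 m.
N² = (9.81/1026.79) × (2.076/25.2) = 7.8707 × 10⁻⁴ s⁻².
N = √(7.8707 × 10⁻⁴) = 0.028055 rad s⁻¹ ≈ 0.0281 rad s⁻¹.
Since Δρ > 0 the layer is stably stratified.

0.0281 rad s⁻¹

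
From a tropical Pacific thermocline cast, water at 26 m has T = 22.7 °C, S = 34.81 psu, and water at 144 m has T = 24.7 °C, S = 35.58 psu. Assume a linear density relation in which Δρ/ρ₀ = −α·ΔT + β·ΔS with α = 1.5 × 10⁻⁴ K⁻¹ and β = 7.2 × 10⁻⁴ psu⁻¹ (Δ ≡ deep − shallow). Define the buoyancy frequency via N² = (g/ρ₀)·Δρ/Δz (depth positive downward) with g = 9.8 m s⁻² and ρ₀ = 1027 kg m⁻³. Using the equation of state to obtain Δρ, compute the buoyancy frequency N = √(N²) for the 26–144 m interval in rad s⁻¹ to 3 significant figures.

4.60 × 10⁻³ rad s⁻¹

ΔT = +2.0 K, ΔS = +0.77 psu (deep − shallow).
Δρ/ρ₀ = −αΔT + βΔS = -3.00 × 10⁻⁴ + 5.544 × 10⁻⁴ = 2.544 × 10⁻⁴, so Δρ ≈ 0.2613 kg m⁻³.
N² = (g/ρ₀)·Δρ/Δz = g·(Δρ/ρ₀)/Δz = 9.8 × 2.544 × 10⁻⁴ / 118 = 2.1128 × 10⁻⁵ s⁻².
N = √(2.1128 × 10⁻⁵) = 4.5965 × 10⁻³ rad s⁻¹ ≈ 4.60 × 10⁻³ rad s⁻¹.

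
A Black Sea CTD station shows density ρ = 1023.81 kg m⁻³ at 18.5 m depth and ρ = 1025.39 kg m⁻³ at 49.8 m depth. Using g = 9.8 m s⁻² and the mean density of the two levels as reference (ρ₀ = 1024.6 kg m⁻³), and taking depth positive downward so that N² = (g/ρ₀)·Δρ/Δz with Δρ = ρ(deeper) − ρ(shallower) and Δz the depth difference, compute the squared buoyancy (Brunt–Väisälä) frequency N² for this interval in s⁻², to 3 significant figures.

Δρ = 1025.39 − 1023.81 = 1.58 kg m⁻³ over Δz = 49.8 − 18.5 = 31.3 m.
N² = (9.8/1024.6) × (1.58/31.3) = 4.8282 × 10⁻⁴ s⁻² ≈ 4.83 × 10⁻⁴ s⁻².

4.83 × 10⁻⁴ s⁻²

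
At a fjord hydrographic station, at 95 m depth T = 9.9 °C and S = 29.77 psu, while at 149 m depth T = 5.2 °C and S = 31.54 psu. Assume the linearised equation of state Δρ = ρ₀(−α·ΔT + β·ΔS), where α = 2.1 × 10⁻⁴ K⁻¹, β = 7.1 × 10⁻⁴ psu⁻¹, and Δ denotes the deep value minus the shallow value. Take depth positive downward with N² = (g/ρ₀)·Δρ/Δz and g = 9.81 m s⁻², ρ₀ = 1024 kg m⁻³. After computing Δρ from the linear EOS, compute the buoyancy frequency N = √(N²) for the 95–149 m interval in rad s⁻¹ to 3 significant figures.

ΔT = -4.7 K, ΔS = +1.77 psu (deep − shallow).
Δρ/ρ₀ = −αΔT + βΔS = 9.87 × 10⁻⁴ + 1.2567 × 10⁻³ = 2.2437 × 10⁻³, so Δρ ≈ 2.298 kg m⁻³.
N² = (g/ρ₀)·Δρ/Δz = g·(Δρ/ρ₀)/Δz = 9.81 × 2.2437 × 10⁻³ / 54 = 4.0761 × 10⁻⁴ s⁻².
N = √(4.0761 × 10⁻⁴) = 0.020189 rad s⁻¹ ≈ 0.0202 rad s⁻¹.

0.0202 rad s⁻¹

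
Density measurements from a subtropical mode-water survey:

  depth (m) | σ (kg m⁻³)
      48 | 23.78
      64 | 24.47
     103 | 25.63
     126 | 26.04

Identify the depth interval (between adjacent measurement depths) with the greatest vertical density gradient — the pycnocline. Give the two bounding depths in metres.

48–64 m

Compute the density gradient over each adjacent pair:
  48–64 m: Δρ/Δz = 0.69/16 = 0.043 kg m⁻⁴
  64–103 m: Δρ/Δz = 1.16/39 = 0.030 kg m⁻⁴
  103–126 m: Δρ/Δz = 0.41/23 = 0.018 kg m⁻⁴
The largest gradient is in the 48–64 m interval — the pycnocline.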